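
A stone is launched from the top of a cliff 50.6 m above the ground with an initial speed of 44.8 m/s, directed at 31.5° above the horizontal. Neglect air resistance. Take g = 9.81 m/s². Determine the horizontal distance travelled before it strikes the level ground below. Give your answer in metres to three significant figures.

Components: vₓ = 44.80 cos 31.5° = 38.20 m/s, v_y0 = 44.80 sin 31.5° = 23.41 m/s.
Vertical motion (up positive, ground at y = 0): 4.905 t² − (23.41) t − 50.6 = 0, so t = (23.41 + √(23.41² + 2·9.81·50.6)) / 9.81 = (23.41 + 39.25) / 9.81 = 6.387 s.
Horizontal distance: R = vₓ t = 38.20 × 6.387 = 244.0 m.

244 m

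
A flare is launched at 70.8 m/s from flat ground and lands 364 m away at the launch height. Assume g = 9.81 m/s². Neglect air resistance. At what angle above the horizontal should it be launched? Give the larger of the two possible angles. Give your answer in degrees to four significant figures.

From R = (v₀²/g) sin 2θ: sin 2θ = 9.81 × 364 / 5012.6 = 0.7124.
2θ = 45.43° or 180° − 45.43° = 134.6°, so θ = 22.71° or 67.29°.
The larger angle is 67.29°.

67.29°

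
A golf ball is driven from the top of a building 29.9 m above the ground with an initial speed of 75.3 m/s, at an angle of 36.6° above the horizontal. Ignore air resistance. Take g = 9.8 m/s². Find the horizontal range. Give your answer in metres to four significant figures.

Components: vₓ = 75.30 cos 36.6° = 60.45 m/s, v_y0 = 75.30 sin 36.6° = 44.90 m/s.
Vertical motion (up positive, ground at y = 0): 4.900 t² − (44.90) t − 29.9 = 0, so t = (44.90 + √(44.90² + 2·9.80·29.9)) / 9.80 = (44.90 + 51.01) / 9.80 = 9.786 s.
Horizontal distance: R = vₓ t = 60.45 × 9.786 = 591.6 m.

591.6 m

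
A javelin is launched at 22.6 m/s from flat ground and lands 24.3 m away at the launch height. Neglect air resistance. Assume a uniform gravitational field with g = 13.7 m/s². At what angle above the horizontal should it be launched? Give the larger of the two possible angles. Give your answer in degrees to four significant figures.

69.66°

R = v₀² sin 2θ / g gives sin 2θ = gR/v₀² = 13.7·24.3/22.6² = 0.6518.
2θ = 40.68° or 180° − 40.68° = 139.3°, so θ = 20.34° or 69.66°.
The larger angle is 69.66°.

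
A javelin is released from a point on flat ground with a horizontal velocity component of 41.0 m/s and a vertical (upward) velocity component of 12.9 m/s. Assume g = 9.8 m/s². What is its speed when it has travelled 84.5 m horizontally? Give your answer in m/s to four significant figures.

41.64 m/s

x = vₓ t ⇒ t = 84.5/41.00 = 2.061 s.
Vertical velocity there: v_y = v_y0 − g t = 12.90 − 9.80 × 2.061 = −7.298 m/s.
Speed: √(vₓ² + v_y²) = √(41.00² + 7.298²) = 41.64 m/s.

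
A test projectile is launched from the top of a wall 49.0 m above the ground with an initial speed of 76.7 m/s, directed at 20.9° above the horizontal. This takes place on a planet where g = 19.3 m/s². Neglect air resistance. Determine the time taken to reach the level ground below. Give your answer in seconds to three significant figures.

4.08 s

vₓ = 76.70 cos 20.9° = 71.65 m/s; v_y0 = 76.70 sin 20.9° = 27.36 m/s.
Vertical motion (up positive, ground at y = 0): 9.650 t² − (27.36) t − 49.0 = 0, so t = (27.36 + √(27.36² + 2·19.3·49.0)) / 19.3 = (27.36 + 51.38) / 19.3 = 4.080 s.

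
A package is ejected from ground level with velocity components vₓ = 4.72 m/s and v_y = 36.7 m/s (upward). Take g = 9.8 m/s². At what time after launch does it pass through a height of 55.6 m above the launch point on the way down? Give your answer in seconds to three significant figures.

5.38 s

Require v_y0 t − ½ g t² = 55.6, i.e. 4.900 t² − 36.70 t + 55.6 = 0.
Quadratic formula: t = (36.70 ± √257.13) / 9.80 = (36.70 ± 16.04) / 9.80 → t = 2.109 s or 5.381 s.
The descending-branch root is 5.381 s.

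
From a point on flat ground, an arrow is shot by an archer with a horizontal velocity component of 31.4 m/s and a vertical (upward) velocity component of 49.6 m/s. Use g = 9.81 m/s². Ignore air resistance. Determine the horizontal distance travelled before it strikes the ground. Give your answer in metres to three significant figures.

318 m

Flight time T = 2 v_y0 / g = 10.11 s.
Range: R = vₓ T = 31.40 × 10.11 = 317.5 m.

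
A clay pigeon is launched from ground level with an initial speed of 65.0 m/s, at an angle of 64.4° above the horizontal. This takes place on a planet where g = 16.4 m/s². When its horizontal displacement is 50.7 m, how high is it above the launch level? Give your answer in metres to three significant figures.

79.1 m

Resolve: vₓ = 65.00 cos 64.4° = 28.09 m/s and v_y0 = 65.00 sin 64.4° = 58.62 m/s.
Time to reach x = 50.7 m: t = x/vₓ = 50.7/28.09 = 1.805 s.
Height: y = v_y0 t − ½ g t² = 58.62 × 1.805 − 8.200 × 1.805² = 105.8 − 26.72 = 79.10 m.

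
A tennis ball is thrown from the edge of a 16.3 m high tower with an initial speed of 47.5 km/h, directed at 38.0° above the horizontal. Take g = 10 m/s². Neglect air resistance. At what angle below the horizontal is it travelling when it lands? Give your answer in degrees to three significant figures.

Convert: 47.5 km/h = 47.5/3.6 = 13.19 m/s.
Resolve: vₓ = 13.19 cos 38.0° = 10.40 m/s and v_y0 = 13.19 sin 38.0° = 8.123 m/s.
With up positive and y = 0 at the ground: y(t) = 16.3 + (8.123) t − 5.000 t². Setting y = 0 and taking the positive root: t = [8.123 + √(8.123² + 2·10.0·16.3)] / 10.0 = (8.123 + 19.80) / 10.0 = 2.792 s.
At impact: v_y = v_y0 − g t = −19.80 m/s; vₓ = 10.40 m/s.
Angle below horizontal: arctan(|v_y|/vₓ) = arctan(19.80/10.40) = 62.29°.

62.3°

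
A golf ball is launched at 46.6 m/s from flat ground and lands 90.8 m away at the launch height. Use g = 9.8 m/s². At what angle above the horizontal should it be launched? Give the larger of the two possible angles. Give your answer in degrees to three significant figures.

Level-ground range R = v₀² sin(2θ)/g ⇒ sin(2θ) = gR/v₀² = 9.80 × 90.8 / 46.6² = 0.4098.
2θ = 24.19° or 180° − 24.19° = 155.8°, so θ = 12.10° or 77.90°.
The larger angle is 77.90°.

77.9°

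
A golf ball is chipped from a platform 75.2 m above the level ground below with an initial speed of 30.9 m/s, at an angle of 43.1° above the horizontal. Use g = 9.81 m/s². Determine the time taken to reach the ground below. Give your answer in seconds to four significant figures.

vₓ = 30.90 cos 43.1° = 22.56 m/s; v_y0 = 30.90 sin 43.1° = 21.11 m/s.
Vertical motion (up positive, ground at y = 0): 4.905 t² − (21.11) t − 75.2 = 0, so t = (21.11 + √(21.11² + 2·9.81·75.2)) / 9.81 = (21.11 + 43.83) / 9.81 = 6.620 s.

6.620 s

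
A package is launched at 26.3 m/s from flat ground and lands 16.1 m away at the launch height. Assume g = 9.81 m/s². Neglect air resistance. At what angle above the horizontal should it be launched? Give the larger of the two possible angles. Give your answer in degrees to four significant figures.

83.40°

From R = (v₀²/g) sin 2θ: sin 2θ = 9.81 × 16.1 / 691.69 = 0.2283.
2θ = 13.20° or 180° − 13.20° = 166.8°, so θ = 6.600° or 83.40°.
The larger angle is 83.40°.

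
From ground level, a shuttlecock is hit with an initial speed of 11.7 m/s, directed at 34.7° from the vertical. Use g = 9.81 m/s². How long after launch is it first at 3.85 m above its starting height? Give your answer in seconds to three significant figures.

0.560 s

Horizontal component vₓ = 11.70 sin 34.7° = 6.661 m/s; vertical v_y0 = 11.70 cos 34.7° = 9.619 m/s.
Set y = v_y0 t − ½ g t² = 3.85: 4.905 t² − 9.619 t + 3.85 = 0.
t = [9.619 ± √(9.619² − 2·9.81·3.85)] / 9.81 = (9.619 ± 4.122) / 9.81, so t = 0.5604 s or t = 1.401 s.
The first (ascending) time is 0.5604 s.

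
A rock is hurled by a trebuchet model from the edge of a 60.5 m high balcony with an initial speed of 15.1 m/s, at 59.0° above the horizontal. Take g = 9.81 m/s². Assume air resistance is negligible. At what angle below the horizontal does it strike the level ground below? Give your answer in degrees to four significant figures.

Horizontal component vₓ = 15.10 cos 59.0° = 7.777 m/s; vertical v_y0 = 15.10 sin 59.0° = 12.94 m/s.
Vertical motion (up positive, ground at y = 0): 4.905 t² − (12.94) t − 60.5 = 0, so t = (12.94 + √(12.94² + 2·9.81·60.5)) / 9.81 = (12.94 + 36.80) / 9.81 = 5.071 s.
At impact: v_y = v_y0 − g t = −36.80 m/s; vₓ = 7.777 m/s.
Angle below horizontal: arctan(|v_y|/vₓ) = arctan(36.80/7.777) = 78.07°.

78.07°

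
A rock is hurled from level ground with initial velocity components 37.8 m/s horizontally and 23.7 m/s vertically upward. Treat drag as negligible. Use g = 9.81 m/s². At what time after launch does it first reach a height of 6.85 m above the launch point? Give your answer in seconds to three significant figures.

0.309 s

Require v_y0 t − ½ g t² = 6.85, i.e. 4.905 t² − 23.70 t + 6.85 = 0.
Quadratic formula: t = (23.70 ± √427.29) / 9.81 = (23.70 ± 20.67) / 9.81 → t = 0.3088 s or 4.523 s.
The first (ascending) time is 0.3088 s.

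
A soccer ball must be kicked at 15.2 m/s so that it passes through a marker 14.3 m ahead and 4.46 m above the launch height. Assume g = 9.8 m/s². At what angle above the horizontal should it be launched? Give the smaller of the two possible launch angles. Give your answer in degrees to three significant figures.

39.3°

Trajectory: y = x tanθ − g x² (1 + tan²θ)/(2v₀²). With x = 14.3, y = 4.46, v₀ = 15.2, g = 9.80:
4.337 tan²θ − 14.3 tanθ + (8.797) = 0.
tanθ = [14.3 ± √(14.3² − 4 × 4.337 × (8.797))] / (2 × 4.337) = (14.3 ± 7.203) / 8.674, giving tanθ = 0.8182 or 2.479.
θ = 39.29° or 68.03°; the smaller is 39.29°.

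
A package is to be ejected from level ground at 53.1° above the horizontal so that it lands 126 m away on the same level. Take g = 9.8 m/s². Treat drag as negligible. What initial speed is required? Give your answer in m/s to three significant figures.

35.9 m/s

From R = (v₀² / g) sin 2θ: v₀ = √(gR / sin 2θ).
v₀ = √(9.80 × 126 / sin 106.2°) = √(1235 / 0.9603) = √1285.9 = 35.86 m/s.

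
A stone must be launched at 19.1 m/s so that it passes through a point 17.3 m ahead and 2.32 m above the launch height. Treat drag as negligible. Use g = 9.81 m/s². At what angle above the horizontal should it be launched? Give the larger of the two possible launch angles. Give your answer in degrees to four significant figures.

75.60°

Trajectory: y = x tanθ − g x² (1 + tan²θ)/(2v₀²). With x = 17.3, y = 2.32, v₀ = 19.1, g = 9.81:
4.024 tan²θ − 17.3 tanθ + (6.344) = 0.
tanθ = [17.3 ± √(17.3² − 4 × 4.024 × (6.344))] / (2 × 4.024) = (17.3 ± 14.04) / 8.048, giving tanθ = 0.4048 or 3.894.
θ = 22.04° or 75.60°; the larger is 75.60°.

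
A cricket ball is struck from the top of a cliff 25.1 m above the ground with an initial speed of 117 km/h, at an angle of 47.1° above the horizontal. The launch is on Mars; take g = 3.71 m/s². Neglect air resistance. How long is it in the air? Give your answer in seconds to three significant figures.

Convert: 117 km/h = 117/3.6 = 32.50 m/s.
vₓ = 32.50 cos 47.1° = 22.12 m/s; v_y0 = 32.50 sin 47.1° = 23.81 m/s.
With up positive and y = 0 at the ground: y(t) = 25.1 + (23.81) t − 1.855 t². Setting y = 0 and taking the positive root: t = [23.81 + √(23.81² + 2·3.71·25.1)] / 3.71 = (23.81 + 27.44) / 3.71 = 13.81 s.

13.8 s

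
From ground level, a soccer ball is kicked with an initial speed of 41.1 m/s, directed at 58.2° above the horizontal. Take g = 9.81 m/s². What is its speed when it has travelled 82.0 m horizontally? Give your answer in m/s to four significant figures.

Resolve: vₓ = 41.10 cos 58.2° = 21.66 m/s and v_y0 = 41.10 sin 58.2° = 34.93 m/s.
Time to reach x = 82.0 m: t = x/vₓ = 82.0/21.66 = 3.786 s.
Vertical velocity there: v_y = v_y0 − g t = 34.93 − 9.81 × 3.786 = −2.212 m/s.
Speed: √(vₓ² + v_y²) = √(21.66² + 2.212²) = 21.77 m/s.

21.77 m/s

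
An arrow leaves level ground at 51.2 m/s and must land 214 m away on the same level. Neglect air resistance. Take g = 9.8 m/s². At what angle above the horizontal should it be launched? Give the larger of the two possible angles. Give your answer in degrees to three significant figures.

63.4°

Level-ground range R = v₀² sin(2θ)/g ⇒ sin(2θ) = gR/v₀² = 9.80 × 214 / 51.2² = 0.8000.
2θ = 53.13° or 180° − 53.13° = 126.9°, so θ = 26.57° or 63.43°.
The larger angle is 63.43°.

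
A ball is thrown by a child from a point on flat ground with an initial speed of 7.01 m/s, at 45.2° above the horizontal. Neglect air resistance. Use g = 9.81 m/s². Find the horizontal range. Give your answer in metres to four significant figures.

Components: vₓ = 7.010 cos 45.2° = 4.939 m/s, v_y0 = 7.010 sin 45.2° = 4.974 m/s.
Time aloft: T = 2 v_y0 / g = 2 × 4.974 / 9.81 = 1.014 s.
Range: R = vₓ T = 4.939 × 1.014 = 5.009 m.

5.009 m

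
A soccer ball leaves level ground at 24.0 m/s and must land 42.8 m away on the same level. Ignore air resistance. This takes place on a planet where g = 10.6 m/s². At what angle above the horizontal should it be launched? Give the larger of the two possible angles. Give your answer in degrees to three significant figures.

From R = (v₀²/g) sin 2θ: sin 2θ = 10.6 × 42.8 / 576.00 = 0.7876.
2θ = 51.97° or 180° − 51.97° = 128.0°, so θ = 25.98° or 64.02°.
The larger angle is 64.02°.

64.0°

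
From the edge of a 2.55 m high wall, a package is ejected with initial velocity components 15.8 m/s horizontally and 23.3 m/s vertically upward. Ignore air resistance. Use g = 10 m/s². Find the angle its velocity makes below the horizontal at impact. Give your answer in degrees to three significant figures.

57.0°

The projectile lands when y = 2.55 + (23.30) t − ½·10.0·t² = 0. Positive root: t = (23.30 + √(23.30² + 2·10.0·2.55)) / 10.0 = (23.30 + 24.37) / 10.0 = 4.767 s.
At impact: v_y = v_y0 − g t = −24.37 m/s; vₓ = 15.80 m/s.
Angle below horizontal: arctan(|v_y|/vₓ) = arctan(24.37/15.80) = 57.04°.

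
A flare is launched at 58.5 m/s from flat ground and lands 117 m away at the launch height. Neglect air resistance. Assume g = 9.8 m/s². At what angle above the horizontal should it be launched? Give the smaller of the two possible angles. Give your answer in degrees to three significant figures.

Level-ground range R = v₀² sin(2θ)/g ⇒ sin(2θ) = gR/v₀² = 9.80 × 117 / 58.5² = 0.3350.
2θ = 19.58° or 180° − 19.58° = 160.4°, so θ = 9.788° or 80.21°.
The smaller angle is 9.788°.

9.79°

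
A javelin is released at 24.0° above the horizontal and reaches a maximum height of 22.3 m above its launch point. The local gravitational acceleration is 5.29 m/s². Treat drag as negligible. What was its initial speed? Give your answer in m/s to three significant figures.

At the peak v_y = 0, so v_y0 = √(2gH) = √(2 × 5.29 × 22.3) = 15.36 m/s.
v_y0 = v₀ sin θ ⇒ v₀ = 15.36 / sin 24.0° = 37.76 m/s.

37.8 m/s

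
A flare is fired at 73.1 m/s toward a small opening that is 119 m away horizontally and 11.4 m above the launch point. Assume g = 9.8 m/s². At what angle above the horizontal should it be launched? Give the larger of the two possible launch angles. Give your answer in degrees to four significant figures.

Trajectory: y = x tanθ − g x² (1 + tan²θ)/(2v₀²). With x = 119, y = 11.4, v₀ = 73.1, g = 9.80:
12.99 tan²θ − 119 tanθ + (24.39) = 0.
tanθ = [119 ± √(119² − 4 × 12.99 × (24.39))] / (2 × 12.99) = (119 ± 113.6) / 25.97, giving tanθ = 0.2097 or 8.954.
θ = 11.84° or 83.63°; the larger is 83.63°.

83.63°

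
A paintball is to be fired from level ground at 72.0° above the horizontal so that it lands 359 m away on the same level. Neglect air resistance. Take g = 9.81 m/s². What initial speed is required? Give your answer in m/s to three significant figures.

Level-ground range: R = v₀² sin(2θ)/g, so v₀ = √(gR / sin 2θ).
v₀ = √(9.81 × 359 / sin 144.0°) = √(3522 / 0.5878) = √5991.6 = 77.41 m/s.

77.4 m/s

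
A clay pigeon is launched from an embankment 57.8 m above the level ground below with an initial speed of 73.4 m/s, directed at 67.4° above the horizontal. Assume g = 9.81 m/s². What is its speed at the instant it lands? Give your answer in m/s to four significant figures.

80.76 m/s

Horizontal component vₓ = 73.40 cos 67.4° = 28.21 m/s; vertical v_y0 = 73.40 sin 67.4° = 67.76 m/s.
Vertical motion (up positive, ground at y = 0): 4.905 t² − (67.76) t − 57.8 = 0, so t = (67.76 + √(67.76² + 2·9.81·57.8)) / 9.81 = (67.76 + 75.67) / 9.81 = 14.62 s.
Vertical velocity at impact: v_y = v_y0 − g t = 67.76 − 9.81 × 14.62 = −75.67 m/s.
Speed: |v| = √(vₓ² + v_y²) = √(28.21² + 75.67²) = 80.76 m/s.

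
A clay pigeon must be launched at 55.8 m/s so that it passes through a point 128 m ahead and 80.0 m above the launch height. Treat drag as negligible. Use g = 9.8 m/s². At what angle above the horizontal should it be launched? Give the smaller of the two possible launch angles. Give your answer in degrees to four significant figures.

46.33°

Trajectory: y = x tanθ − g x² (1 + tan²θ)/(2v₀²). With x = 128, y = 80.0, v₀ = 55.8, g = 9.80:
25.78 tan²θ − 128 tanθ + (105.8) = 0.
tanθ = [128 ± √(128² − 4 × 25.78 × (105.8))] / (2 × 25.78) = (128 ± 73.99) / 51.57, giving tanθ = 1.047 or 3.917.
θ = 46.33° or 75.68°; the smaller is 46.33°.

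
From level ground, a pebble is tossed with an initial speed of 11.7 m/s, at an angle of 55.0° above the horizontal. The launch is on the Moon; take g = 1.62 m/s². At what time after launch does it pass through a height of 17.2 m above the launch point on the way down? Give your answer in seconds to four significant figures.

vₓ = 11.70 cos 55.0° = 6.711 m/s; v_y0 = 11.70 sin 55.0° = 9.584 m/s.
Height y(t) = 9.584 t − 0.8100 t² = 17.2 gives 0.8100 t² − 9.584 t + 17.2 = 0.
t = [9.584 ± √(9.584² − 2·1.62·17.2)] / 1.62 = (9.584 ± 6.011) / 1.62, so t = 2.206 s or t = 9.626 s.
The descending-branch root is 9.626 s.

9.626 s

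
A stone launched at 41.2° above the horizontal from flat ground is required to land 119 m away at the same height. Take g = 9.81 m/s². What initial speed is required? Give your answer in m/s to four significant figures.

Level-ground range: R = v₀² sin(2θ)/g, so v₀ = √(gR / sin 2θ).
v₀ = √(9.81 × 119 / sin 82.40°) = √(1167 / 0.9912) = √1177.7 = 34.32 m/s.

34.32 m/s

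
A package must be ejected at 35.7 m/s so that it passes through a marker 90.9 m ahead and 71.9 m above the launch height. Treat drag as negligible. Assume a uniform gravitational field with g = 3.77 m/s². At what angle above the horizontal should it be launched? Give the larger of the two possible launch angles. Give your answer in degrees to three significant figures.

81.1°

Trajectory: y = x tanθ − g x² (1 + tan²θ)/(2v₀²). With x = 90.9, y = 71.9, v₀ = 35.7, g = 3.77:
12.22 tan²θ − 90.9 tanθ + (84.12) = 0.
tanθ = [90.9 ± √(90.9² − 4 × 12.22 × (84.12))] / (2 × 12.22) = (90.9 ± 64.43) / 24.44, giving tanθ = 1.083 or 6.355.
θ = 47.29° or 81.06°; the larger is 81.06°.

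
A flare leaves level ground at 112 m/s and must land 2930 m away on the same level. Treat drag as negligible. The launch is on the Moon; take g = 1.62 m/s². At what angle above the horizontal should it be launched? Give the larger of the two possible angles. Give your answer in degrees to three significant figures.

Level-ground range R = v₀² sin(2θ)/g ⇒ sin(2θ) = gR/v₀² = 1.62 × 2930 / 112² = 0.3784.
2θ = 22.23° or 180° − 22.23° = 157.8°, so θ = 11.12° or 78.88°.
The larger angle is 78.88°.

78.9°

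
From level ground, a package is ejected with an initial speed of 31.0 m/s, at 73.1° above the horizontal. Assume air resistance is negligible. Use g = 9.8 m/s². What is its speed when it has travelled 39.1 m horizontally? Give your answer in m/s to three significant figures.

Components: vₓ = 31.00 cos 73.1° = 9.012 m/s, v_y0 = 31.00 sin 73.1° = 29.66 m/s.
x = vₓ t ⇒ t = 39.1/9.012 = 4.339 s.
Vertical velocity there: v_y = v_y0 − g t = 29.66 − 9.80 × 4.339 = −12.86 m/s.
Speed: √(vₓ² + v_y²) = √(9.012² + 12.86²) = 15.70 m/s.

15.7 m/s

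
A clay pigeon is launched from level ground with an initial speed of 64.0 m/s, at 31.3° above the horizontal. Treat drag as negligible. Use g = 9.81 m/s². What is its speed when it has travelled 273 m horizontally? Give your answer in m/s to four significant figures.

56.90 m/s

Horizontal component vₓ = 64.00 cos 31.3° = 54.69 m/s; vertical v_y0 = 64.00 sin 31.3° = 33.25 m/s.
Time to reach x = 273 m: t = x/vₓ = 273/54.69 = 4.992 s.
Vertical velocity there: v_y = v_y0 − g t = 33.25 − 9.81 × 4.992 = −15.72 m/s.
Speed: √(vₓ² + v_y²) = √(54.69² + 15.72²) = 56.90 m/s.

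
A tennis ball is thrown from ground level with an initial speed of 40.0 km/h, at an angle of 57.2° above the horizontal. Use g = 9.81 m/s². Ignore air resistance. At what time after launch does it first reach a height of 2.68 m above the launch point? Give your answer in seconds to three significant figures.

Convert: 40.0 km/h = 40.0/3.6 = 11.11 m/s.
Horizontal component vₓ = 11.11 cos 57.2° = 6.019 m/s; vertical v_y0 = 11.11 sin 57.2° = 9.340 m/s.
Require v_y0 t − ½ g t² = 2.68, i.e. 4.905 t² − 9.340 t + 2.68 = 0.
t = [9.340 ± √(9.340² − 2·9.81·2.68)] / 9.81 = (9.340 ± 5.886) / 9.81, so t = 0.3520 s or t = 1.552 s.
The first (ascending) time is 0.3520 s.

0.352 s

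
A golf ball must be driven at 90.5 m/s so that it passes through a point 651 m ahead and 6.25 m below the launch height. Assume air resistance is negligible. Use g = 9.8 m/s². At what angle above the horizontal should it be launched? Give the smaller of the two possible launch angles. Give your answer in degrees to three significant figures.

Trajectory: y = x tanθ − g x² (1 + tan²θ)/(2v₀²). With x = 651, y = −6.25, v₀ = 90.5, g = 9.80:
253.5 tan²θ − 651 tanθ + (247.3) = 0.
tanθ = [651 ± √(651² − 4 × 253.5 × (247.3))] / (2 × 253.5) = (651 ± 415.9) / 507.1, giving tanθ = 0.4636 or 2.104.
θ = 24.87° or 64.58°; the smaller is 24.87°.

24.9°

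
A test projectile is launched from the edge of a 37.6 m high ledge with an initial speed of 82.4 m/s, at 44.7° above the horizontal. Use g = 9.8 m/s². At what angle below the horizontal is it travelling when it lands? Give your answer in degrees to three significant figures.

Resolve: vₓ = 82.40 cos 44.7° = 58.57 m/s and v_y0 = 82.40 sin 44.7° = 57.96 m/s.
The projectile lands when y = 37.6 + (57.96) t − ½·9.80·t² = 0. Positive root: t = (57.96 + √(57.96² + 2·9.80·37.6)) / 9.80 = (57.96 + 64.00) / 9.80 = 12.45 s.
At impact: v_y = v_y0 − g t = −64.00 m/s; vₓ = 58.57 m/s.
Angle below horizontal: arctan(|v_y|/vₓ) = arctan(64.00/58.57) = 47.54°.

47.5°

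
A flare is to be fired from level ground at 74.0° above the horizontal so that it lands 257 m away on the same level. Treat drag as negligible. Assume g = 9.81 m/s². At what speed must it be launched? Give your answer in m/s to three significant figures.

On level ground R = v₀² sin 2θ / g ⇒ v₀ = √(gR / sin 2θ).
v₀ = √(9.81 × 257 / sin 148.0°) = √(2521 / 0.5299) = √4757.6 = 68.98 m/s.

69.0 m/s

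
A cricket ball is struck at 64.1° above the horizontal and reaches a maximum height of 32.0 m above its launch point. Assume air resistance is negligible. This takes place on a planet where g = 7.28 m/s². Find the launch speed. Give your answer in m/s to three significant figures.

24.0 m/s

At the peak v_y = 0, so v_y0 = √(2gH) = √(2 × 7.28 × 32.0) = 21.59 m/s.
v_y0 = v₀ sin θ ⇒ v₀ = 21.59 / sin 64.1° = 24.00 m/s.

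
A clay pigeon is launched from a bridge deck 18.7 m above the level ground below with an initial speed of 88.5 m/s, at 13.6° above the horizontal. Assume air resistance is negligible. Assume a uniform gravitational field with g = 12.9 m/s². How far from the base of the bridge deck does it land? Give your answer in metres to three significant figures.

341 m

vₓ = 88.50 cos 13.6° = 86.02 m/s; v_y0 = 88.50 sin 13.6° = 20.81 m/s.
Vertical motion (up positive, ground at y = 0): 6.450 t² − (20.81) t − 18.7 = 0, so t = (20.81 + √(20.81² + 2·12.9·18.7)) / 12.9 = (20.81 + 30.26) / 12.9 = 3.959 s.
Horizontal distance: R = vₓ t = 86.02 × 3.959 = 340.5 m.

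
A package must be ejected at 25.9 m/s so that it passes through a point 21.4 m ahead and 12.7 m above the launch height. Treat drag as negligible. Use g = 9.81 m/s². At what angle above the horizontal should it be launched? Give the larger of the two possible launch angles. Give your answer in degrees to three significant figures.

79.7°

Trajectory: y = x tanθ − g x² (1 + tan²θ)/(2v₀²). With x = 21.4, y = 12.7, v₀ = 25.9, g = 9.81:
3.349 tan²θ − 21.4 tanθ + (16.05) = 0.
tanθ = [21.4 ± √(21.4² − 4 × 3.349 × (16.05))] / (2 × 3.349) = (21.4 ± 15.59) / 6.697, giving tanθ = 0.8678 or 5.523.
θ = 40.95° or 79.74°; the larger is 79.74°.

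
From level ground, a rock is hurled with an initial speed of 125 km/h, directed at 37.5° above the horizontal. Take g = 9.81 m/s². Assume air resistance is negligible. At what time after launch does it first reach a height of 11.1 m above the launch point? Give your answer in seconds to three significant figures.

Convert: 125 km/h = 125/3.6 = 34.72 m/s.
vₓ = 34.72 cos 37.5° = 27.55 m/s; v_y0 = 34.72 sin 37.5° = 21.14 m/s.
Require v_y0 t − ½ g t² = 11.1, i.e. 4.905 t² − 21.14 t + 11.1 = 0.
Quadratic formula: t = (21.14 ± √229.01) / 9.81 = (21.14 ± 15.13) / 9.81 → t = 0.6121 s or 3.697 s.
The first (ascending) time is 0.6121 s.

0.612 s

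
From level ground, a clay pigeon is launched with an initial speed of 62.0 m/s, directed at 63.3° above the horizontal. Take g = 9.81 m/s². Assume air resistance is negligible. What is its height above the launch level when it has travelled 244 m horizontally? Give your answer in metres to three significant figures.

Resolve: vₓ = 62.00 cos 63.3° = 27.86 m/s and v_y0 = 62.00 sin 63.3° = 55.39 m/s.
x = vₓ t ⇒ t = 244/27.86 = 8.759 s.
Height: y = v_y0 t − ½ g t² = 55.39 × 8.759 − 4.905 × 8.759² = 485.1 − 376.3 = 108.8 m.

109 m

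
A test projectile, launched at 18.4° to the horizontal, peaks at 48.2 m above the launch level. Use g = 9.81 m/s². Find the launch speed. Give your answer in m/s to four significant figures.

97.42 m/s

At the peak v_y = 0, so v_y0 = √(2gH) = √(2 × 9.81 × 48.2) = 30.75 m/s.
v_y0 = v₀ sin θ ⇒ v₀ = 30.75 / sin 18.4° = 97.42 m/s.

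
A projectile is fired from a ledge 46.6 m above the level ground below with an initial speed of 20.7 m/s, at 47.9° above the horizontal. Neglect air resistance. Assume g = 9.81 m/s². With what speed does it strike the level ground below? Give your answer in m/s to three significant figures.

vₓ = 20.70 cos 47.9° = 13.88 m/s; v_y0 = 20.70 sin 47.9° = 15.36 m/s.
Vertical motion (up positive, ground at y = 0): 4.905 t² − (15.36) t − 46.6 = 0, so t = (15.36 + √(15.36² + 2·9.81·46.6)) / 9.81 = (15.36 + 33.91) / 9.81 = 5.023 s.
Vertical velocity at impact: v_y = v_y0 − g t = 15.36 − 9.81 × 5.023 = −33.91 m/s.
Speed: |v| = √(vₓ² + v_y²) = √(13.88² + 33.91²) = 36.64 m/s.

36.6 m/s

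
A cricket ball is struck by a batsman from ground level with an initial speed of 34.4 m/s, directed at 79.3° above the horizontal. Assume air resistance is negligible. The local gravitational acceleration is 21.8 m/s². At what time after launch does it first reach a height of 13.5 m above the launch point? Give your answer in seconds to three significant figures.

0.471 s

Components: vₓ = 34.40 cos 79.3° = 6.387 m/s, v_y0 = 34.40 sin 79.3° = 33.80 m/s.
Set y = v_y0 t − ½ g t² = 13.5: 10.90 t² − 33.80 t + 13.5 = 0.
Quadratic formula: t = (33.80 ± √553.97) / 21.8 = (33.80 ± 23.54) / 21.8 → t = 0.4709 s or 2.630 s.
The first (ascending) time is 0.4709 s.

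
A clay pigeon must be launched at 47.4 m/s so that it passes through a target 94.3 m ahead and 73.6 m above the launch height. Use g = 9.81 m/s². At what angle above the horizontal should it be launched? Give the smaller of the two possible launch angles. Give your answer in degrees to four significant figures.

Trajectory: y = x tanθ − g x² (1 + tan²θ)/(2v₀²). With x = 94.3, y = 73.6, v₀ = 47.4, g = 9.81:
19.41 tan²θ − 94.3 tanθ + (93.01) = 0.
tanθ = [94.3 ± √(94.3² − 4 × 19.41 × (93.01))] / (2 × 19.41) = (94.3 ± 40.86) / 38.83, giving tanθ = 1.376 or 3.481.
θ = 54.00° or 73.97°; the smaller is 54.00°.

54.00°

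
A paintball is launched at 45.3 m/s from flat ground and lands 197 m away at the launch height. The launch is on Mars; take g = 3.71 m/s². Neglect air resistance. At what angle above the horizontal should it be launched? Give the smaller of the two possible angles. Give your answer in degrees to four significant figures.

Level-ground range R = v₀² sin(2θ)/g ⇒ sin(2θ) = gR/v₀² = 3.71 × 197 / 45.3² = 0.3562.
2θ = 20.86° or 180° − 20.86° = 159.1°, so θ = 10.43° or 79.57°.
The smaller angle is 10.43°.

10.43°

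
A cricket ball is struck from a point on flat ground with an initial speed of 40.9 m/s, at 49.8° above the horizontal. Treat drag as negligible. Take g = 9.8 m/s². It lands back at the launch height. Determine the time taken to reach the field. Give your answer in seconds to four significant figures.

Components: vₓ = 40.90 cos 49.8° = 26.40 m/s, v_y0 = 40.90 sin 49.8° = 31.24 m/s.
It returns to y = 0 when t = 2 v_y0 / g = 2(31.24)/9.80 = 6.375 s.

6.375 s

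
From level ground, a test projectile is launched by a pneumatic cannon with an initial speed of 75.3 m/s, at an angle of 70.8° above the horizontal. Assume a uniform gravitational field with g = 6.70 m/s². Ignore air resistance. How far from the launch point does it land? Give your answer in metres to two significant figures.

Resolve: vₓ = 75.30 cos 70.8° = 24.76 m/s and v_y0 = 75.30 sin 70.8° = 71.11 m/s.
Time aloft: T = 2 v_y0 / g = 2 × 71.11 / 6.70 = 21.23 s.
Horizontal distance R = vₓ T = 24.76 × 21.23 = 525.7 m.

530 m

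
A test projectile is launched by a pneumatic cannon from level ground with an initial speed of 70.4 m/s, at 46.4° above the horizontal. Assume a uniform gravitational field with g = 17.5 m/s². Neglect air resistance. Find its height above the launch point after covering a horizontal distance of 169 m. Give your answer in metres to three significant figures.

71.4 m

vₓ = 70.40 cos 46.4° = 48.55 m/s; v_y0 = 70.40 sin 46.4° = 50.98 m/s.
Time to reach x = 169 m: t = x/vₓ = 169/48.55 = 3.481 s.
Height: y = v_y0 t − ½ g t² = 50.98 × 3.481 − 8.750 × 3.481² = 177.5 − 106.0 = 71.44 m.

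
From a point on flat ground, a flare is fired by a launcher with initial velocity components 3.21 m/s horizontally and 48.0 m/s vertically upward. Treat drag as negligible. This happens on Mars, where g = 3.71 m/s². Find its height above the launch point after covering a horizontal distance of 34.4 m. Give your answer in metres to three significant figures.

Time to reach x = 34.4 m: t = x/vₓ = 34.4/3.210 = 10.72 s.
Height: y = v_y0 t − ½ g t² = 48.00 × 10.72 − 1.855 × 10.72² = 514.4 − 213.0 = 301.4 m.

301 m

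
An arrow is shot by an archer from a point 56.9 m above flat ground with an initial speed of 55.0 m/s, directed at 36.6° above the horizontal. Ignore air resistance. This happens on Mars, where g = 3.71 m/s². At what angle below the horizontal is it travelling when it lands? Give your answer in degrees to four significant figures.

41.23°

Horizontal component vₓ = 55.00 cos 36.6° = 44.15 m/s; vertical v_y0 = 55.00 sin 36.6° = 32.79 m/s.
With up positive and y = 0 at the ground: y(t) = 56.9 + (32.79) t − 1.855 t². Setting y = 0 and taking the positive root: t = [32.79 + √(32.79² + 2·3.71·56.9)] / 3.71 = (32.79 + 38.70) / 3.71 = 19.27 s.
At impact: v_y = v_y0 − g t = −38.70 m/s; vₓ = 44.15 m/s.
Angle below horizontal: arctan(|v_y|/vₓ) = arctan(38.70/44.15) = 41.23°.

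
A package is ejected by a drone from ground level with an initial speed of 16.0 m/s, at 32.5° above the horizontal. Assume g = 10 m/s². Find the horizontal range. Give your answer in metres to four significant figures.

Components: vₓ = 16.00 cos 32.5° = 13.49 m/s, v_y0 = 16.00 sin 32.5° = 8.597 m/s.
Flight time T = 2 v_y0 / g = 1.719 s.
Range: R = vₓ T = 13.49 × 1.719 = 23.20 m.

23.20 m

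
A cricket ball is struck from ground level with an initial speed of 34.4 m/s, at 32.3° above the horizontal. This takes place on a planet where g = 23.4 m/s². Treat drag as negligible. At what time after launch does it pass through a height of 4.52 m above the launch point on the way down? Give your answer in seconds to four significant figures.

Resolve: vₓ = 34.40 cos 32.3° = 29.08 m/s and v_y0 = 34.40 sin 32.3° = 18.38 m/s.
Require v_y0 t − ½ g t² = 4.52, i.e. 11.70 t² − 18.38 t + 4.52 = 0.
t = [18.38 ± √(18.38² − 2·23.4·4.52)] / 23.4 = (18.38 ± 11.24) / 23.4, so t = 0.3052 s or t = 1.266 s.
The descending-branch root is 1.266 s.

1.266 s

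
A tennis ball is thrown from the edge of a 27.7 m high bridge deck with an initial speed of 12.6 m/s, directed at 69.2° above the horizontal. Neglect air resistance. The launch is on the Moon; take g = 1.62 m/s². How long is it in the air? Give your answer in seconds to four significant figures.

16.60 s

vₓ = 12.60 cos 69.2° = 4.474 m/s; v_y0 = 12.60 sin 69.2° = 11.78 m/s.
Vertical motion (up positive, ground at y = 0): 0.8100 t² − (11.78) t − 27.7 = 0, so t = (11.78 + √(11.78² + 2·1.62·27.7)) / 1.62 = (11.78 + 15.12) / 1.62 = 16.60 s.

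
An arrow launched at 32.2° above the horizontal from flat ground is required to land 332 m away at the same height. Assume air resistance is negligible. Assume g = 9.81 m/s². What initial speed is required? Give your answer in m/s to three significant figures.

From R = (v₀² / g) sin 2θ: v₀ = √(gR / sin 2θ).
v₀ = √(9.81 × 332 / sin 64.40°) = √(3257 / 0.9018) = √3611.4 = 60.10 m/s.

60.1 m/s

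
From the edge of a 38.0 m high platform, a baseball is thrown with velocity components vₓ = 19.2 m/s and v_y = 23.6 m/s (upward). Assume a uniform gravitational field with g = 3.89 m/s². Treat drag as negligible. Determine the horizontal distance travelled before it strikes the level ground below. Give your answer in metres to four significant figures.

260.6 m

Vertical motion (up positive, ground at y = 0): 1.945 t² − (23.60) t − 38.0 = 0, so t = (23.60 + √(23.60² + 2·3.89·38.0)) / 3.89 = (23.60 + 29.20) / 3.89 = 13.57 s.
Horizontal distance: R = vₓ t = 19.20 × 13.57 = 260.6 m.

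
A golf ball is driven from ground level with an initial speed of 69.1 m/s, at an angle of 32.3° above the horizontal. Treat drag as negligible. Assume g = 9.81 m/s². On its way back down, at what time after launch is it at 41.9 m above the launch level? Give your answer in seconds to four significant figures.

Horizontal component vₓ = 69.10 cos 32.3° = 58.41 m/s; vertical v_y0 = 69.10 sin 32.3° = 36.92 m/s.
Height y(t) = 36.92 t − 4.905 t² = 41.9 gives 4.905 t² − 36.92 t + 41.9 = 0.
Quadratic formula: t = (36.92 ± √541.29) / 9.81 = (36.92 ± 23.27) / 9.81 → t = 1.392 s or 6.136 s.
The descending-branch root is 6.136 s.

6.136 s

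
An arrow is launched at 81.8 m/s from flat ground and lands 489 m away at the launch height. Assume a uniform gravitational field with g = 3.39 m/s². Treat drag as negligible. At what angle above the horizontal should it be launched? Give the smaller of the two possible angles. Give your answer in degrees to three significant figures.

R = v₀² sin 2θ / g gives sin 2θ = gR/v₀² = 3.39·489/81.8² = 0.2477.
2θ = 14.34° or 180° − 14.34° = 165.7°, so θ = 7.172° or 82.83°.
The smaller angle is 7.172°.

7.17°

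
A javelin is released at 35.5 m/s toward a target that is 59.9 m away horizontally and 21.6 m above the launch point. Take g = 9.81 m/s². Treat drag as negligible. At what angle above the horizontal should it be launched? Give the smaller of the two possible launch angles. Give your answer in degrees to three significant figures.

35.4°

Trajectory: y = x tanθ − g x² (1 + tan²θ)/(2v₀²). With x = 59.9, y = 21.6, v₀ = 35.5, g = 9.81:
13.96 tan²θ − 59.9 tanθ + (35.56) = 0.
tanθ = [59.9 ± √(59.9² − 4 × 13.96 × (35.56))] / (2 × 13.96) = (59.9 ± 40.02) / 27.93, giving tanθ = 0.7119 or 3.577.
θ = 35.45° or 74.38°; the smaller is 35.45°.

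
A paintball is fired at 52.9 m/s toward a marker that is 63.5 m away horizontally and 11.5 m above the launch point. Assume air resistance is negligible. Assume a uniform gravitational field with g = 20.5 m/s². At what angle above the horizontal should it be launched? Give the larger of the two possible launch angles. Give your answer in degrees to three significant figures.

Trajectory: y = x tanθ − g x² (1 + tan²θ)/(2v₀²). With x = 63.5, y = 11.5, v₀ = 52.9, g = 20.5:
14.77 tan²θ − 63.5 tanθ + (26.27) = 0.
tanθ = [63.5 ± √(63.5² − 4 × 14.77 × (26.27))] / (2 × 14.77) = (63.5 ± 49.80) / 29.54, giving tanθ = 0.4637 or 3.836.
θ = 24.88° or 75.39°; the larger is 75.39°.

75.4°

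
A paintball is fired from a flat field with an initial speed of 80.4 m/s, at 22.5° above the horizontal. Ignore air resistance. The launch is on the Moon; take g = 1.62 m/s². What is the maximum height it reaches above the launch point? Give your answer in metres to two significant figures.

vₓ = 80.40 cos 22.5° = 74.28 m/s; v_y0 = 80.40 sin 22.5° = 30.77 m/s.
Peak height H = v_y0² / (2g) = 946.65 / 3.240 = 292.2 m.

290 m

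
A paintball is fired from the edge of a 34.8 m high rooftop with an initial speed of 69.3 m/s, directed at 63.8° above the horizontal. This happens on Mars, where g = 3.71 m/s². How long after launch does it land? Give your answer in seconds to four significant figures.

vₓ = 69.30 cos 63.8° = 30.60 m/s; v_y0 = 69.30 sin 63.8° = 62.18 m/s.
Vertical motion (up positive, ground at y = 0): 1.855 t² − (62.18) t − 34.8 = 0, so t = (62.18 + √(62.18² + 2·3.71·34.8)) / 3.71 = (62.18 + 64.22) / 3.71 = 34.07 s.

34.07 s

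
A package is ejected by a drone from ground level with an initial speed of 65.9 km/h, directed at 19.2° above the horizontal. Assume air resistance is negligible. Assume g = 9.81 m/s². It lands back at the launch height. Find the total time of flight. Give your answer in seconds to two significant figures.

Convert: 65.9 km/h = 65.9/3.6 = 18.31 m/s.
Resolve: vₓ = 18.31 cos 19.2° = 17.29 m/s and v_y0 = 18.31 sin 19.2° = 6.020 m/s.
Time of flight on level ground: T = 2 v_y0 / g = 2 × 6.020 / 9.81 = 1.227 s.

1.2 s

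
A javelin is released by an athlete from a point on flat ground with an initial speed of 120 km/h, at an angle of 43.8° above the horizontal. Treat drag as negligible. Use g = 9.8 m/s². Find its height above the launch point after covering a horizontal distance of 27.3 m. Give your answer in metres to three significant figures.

19.9 m

Convert: 120 km/h = 120/3.6 = 33.33 m/s.
Horizontal component vₓ = 33.33 cos 43.8° = 24.06 m/s; vertical v_y0 = 33.33 sin 43.8° = 23.07 m/s.
x = vₓ t ⇒ t = 27.3/24.06 = 1.135 s.
Height: y = v_y0 t − ½ g t² = 23.07 × 1.135 − 4.900 × 1.135² = 26.18 − 6.309 = 19.87 m.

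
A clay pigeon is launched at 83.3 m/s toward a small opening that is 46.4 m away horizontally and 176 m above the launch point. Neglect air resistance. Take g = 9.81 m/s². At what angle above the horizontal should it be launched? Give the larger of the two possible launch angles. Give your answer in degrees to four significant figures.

Trajectory: y = x tanθ − g x² (1 + tan²θ)/(2v₀²). With x = 46.4, y = 176, v₀ = 83.3, g = 9.81:
1.522 tan²θ − 46.4 tanθ + (177.5) = 0.
tanθ = [46.4 ± √(46.4² − 4 × 1.522 × (177.5))] / (2 × 1.522) = (46.4 ± 32.75) / 3.044, giving tanθ = 4.486 or 26.00.
θ = 77.43° or 87.80°; the larger is 87.80°.

87.80°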